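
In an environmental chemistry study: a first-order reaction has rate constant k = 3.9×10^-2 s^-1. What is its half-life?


t½ = ln2/k = 0.693147/(3.9×10^-2 s^-1)
= 17.77 s

17.77 s


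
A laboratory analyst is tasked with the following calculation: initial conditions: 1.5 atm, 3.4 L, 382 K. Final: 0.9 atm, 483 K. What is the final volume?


P1V1/T1 = P2V2/T2
V2 = P1V1T2/(T1P2)
= 1.5×3.4×483/(382×0.9)
= 7.165 L

7.165 L


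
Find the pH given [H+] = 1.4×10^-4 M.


pH = -log10([H+]) = -log10(1.4×10^-4)
= 4 - log10(1.4)
= 4 - 0.15
= 3.85

3.85


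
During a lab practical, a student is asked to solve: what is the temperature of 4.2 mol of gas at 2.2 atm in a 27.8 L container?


PV = nRT  (R = 0.08206 L·atm/(mol·K))
T = PV/(nR) = 2.2×27.8/(4.2×0.08206)
= 61.16/0.344652
= 177.45 K

177.45 K


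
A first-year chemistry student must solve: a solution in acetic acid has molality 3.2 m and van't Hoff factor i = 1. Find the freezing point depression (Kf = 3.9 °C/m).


ΔTf = Kf × m × i
= 3.9 × 3.2 × 1
= 12.48 °C

12.48 °C


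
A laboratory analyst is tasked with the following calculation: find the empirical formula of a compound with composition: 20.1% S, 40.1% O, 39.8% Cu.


Assume 100 g sample. Moles of each element:
  S: 20.1/32.07 = 0.627 mol
  O: 40.1/16.0 = 2.506 mol
  Cu: 39.8/63.55 = 0.626 mol
Divide by smallest (0.626):
  S: 0.627/0.626 = 1.0
  O: 2.506/0.626 = 4.0
  Cu: 0.626/0.626 = 1.0
Empirical formula: CuSO4

CuSO4


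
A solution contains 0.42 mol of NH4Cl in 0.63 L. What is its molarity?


M = n/V = 0.42/0.63 = 0.667 mol/L

0.667 M


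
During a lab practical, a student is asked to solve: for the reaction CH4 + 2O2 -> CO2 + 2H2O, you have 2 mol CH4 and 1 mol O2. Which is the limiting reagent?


Mole ratio available / coefficient:
  CH4: 2/1 = 2.000
  O2: 1/2 = 0.500
Smaller ratio is limiting.

O2


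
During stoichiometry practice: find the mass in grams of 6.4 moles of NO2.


M(NO2) = 46.01 g/mol
mass = n × M = 6.4 × 46.01 = 294.46 g

294.46 g


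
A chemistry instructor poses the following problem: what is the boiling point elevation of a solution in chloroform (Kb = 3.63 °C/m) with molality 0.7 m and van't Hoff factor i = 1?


ΔTb = Kb × m × i
= 3.63 × 0.7 × 1
= 2.541 °C

2.541 °C


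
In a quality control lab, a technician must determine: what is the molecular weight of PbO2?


M(PbO2) = 1×207.2 + 2×16.0
= 207.2 + 32.0
= 239.2 g/mol

239.2 g/mol


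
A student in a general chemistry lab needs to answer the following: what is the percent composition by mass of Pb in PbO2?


M(PbO2) = 1×207.2 + 2×16.0 = 239.20 g/mol
Mass of Pb = 1 × 207.2 = 207.20 g/mol
% Pb = 207.20/239.20 × 100 = 86.62%

86.62%


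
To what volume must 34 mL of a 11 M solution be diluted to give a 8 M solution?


C1V1 = C2V2
11 × 34 = 8 × V2
V2 = 374/8 = 46.75 mL

46.75 mL


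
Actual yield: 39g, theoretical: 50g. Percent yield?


% yield = actual/theoretical × 100
= 39/50 × 100
= 78.0%

78.0%


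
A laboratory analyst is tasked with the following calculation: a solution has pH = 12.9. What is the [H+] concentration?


[H+] = 10^(-pH) = 10^(-12.9)
= 1.26×10^-13 M

1.26×10^-13 M


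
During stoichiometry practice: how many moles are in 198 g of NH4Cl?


M(NH4Cl) = 53.49 g/mol
n = mass/M = 198/53.49 = 3.7016 mol

3.7016 mol


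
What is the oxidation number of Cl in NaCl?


halide: -1
Oxidation number: -1

-1


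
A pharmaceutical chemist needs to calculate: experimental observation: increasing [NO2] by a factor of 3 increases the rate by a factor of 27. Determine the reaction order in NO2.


rate ∝ [NO2]^n
3^n = 27 → n = 3
Order in NO2: 3

3


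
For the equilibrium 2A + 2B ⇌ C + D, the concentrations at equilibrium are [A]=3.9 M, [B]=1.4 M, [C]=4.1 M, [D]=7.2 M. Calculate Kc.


Kc = [C][D]/([A]^2[B]^2)
= (4.1^1 × 7.2^1)/(3.9^2 × 1.4^2)
= 29.52/29.8116
= 0.9902

0.9902


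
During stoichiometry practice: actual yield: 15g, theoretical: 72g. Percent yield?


% yield = actual/theoretical × 100
= 15/72 × 100
= 20.83%

20.83%


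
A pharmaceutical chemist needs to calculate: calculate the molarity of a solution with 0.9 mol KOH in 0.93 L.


M = n/V = 0.9/0.93 = 0.968 mol/L

0.968 M


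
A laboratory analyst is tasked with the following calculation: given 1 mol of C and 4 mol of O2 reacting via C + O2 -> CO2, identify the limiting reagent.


Mole ratio available / coefficient:
  C: 1/1 = 1.000
  O2: 4/1 = 4.000
Smaller ratio is limiting.

C


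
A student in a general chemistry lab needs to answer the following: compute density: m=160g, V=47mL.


ρ = mass/volume
= 160/47
= 3.404 g/mL

3.404 g/mL


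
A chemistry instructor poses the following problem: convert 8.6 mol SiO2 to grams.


M(SiO2) = 60.09 g/mol
mass = n × M = 8.6 × 60.09 = 516.77 g

516.77 g


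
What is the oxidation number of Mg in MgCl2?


Group 2 metal: +2
Oxidation number: +2

+2


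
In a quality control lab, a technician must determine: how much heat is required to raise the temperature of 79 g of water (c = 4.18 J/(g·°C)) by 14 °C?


q = mcΔT = 79 × 4.18 × 14
= 4623.08 J

4623.08 J


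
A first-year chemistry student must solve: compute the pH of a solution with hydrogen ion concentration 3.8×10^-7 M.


pH = -log10([H+]) = -log10(3.8×10^-7)
= 7 - log10(3.8)
= 7 - 0.58
= 6.42

6.42


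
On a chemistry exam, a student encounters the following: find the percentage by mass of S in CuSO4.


M(CuSO4) = 1×63.55 + 1×32.07 + 4×16.0 = 159.62 g/mol
Mass of S = 1 × 32.07 = 32.07 g/mol
% S = 32.07/159.62 × 100 = 20.09%

20.09%


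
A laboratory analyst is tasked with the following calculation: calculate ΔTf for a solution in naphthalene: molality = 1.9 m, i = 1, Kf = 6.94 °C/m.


ΔTf = Kf × m × i
= 6.94 × 1.9 × 1
= 13.186 °C

13.186 °C


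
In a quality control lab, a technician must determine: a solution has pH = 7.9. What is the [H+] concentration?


[H+] = 10^(-pH) = 10^(-7.9)
= 1.26×10^-8 M

1.26×10^-8 M


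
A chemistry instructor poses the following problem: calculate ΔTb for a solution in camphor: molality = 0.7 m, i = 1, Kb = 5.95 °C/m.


ΔTb = Kb × m × i
= 5.95 × 0.7 × 1
= 4.165 °C

4.165 °C


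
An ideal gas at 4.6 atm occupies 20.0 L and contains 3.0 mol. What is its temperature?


PV = nRT  (R = 0.08206 L·atm/(mol·K))
T = PV/(nR) = 4.6×20.0/(3.0×0.08206)
= 92.00/0.246180
= 373.71 K

373.71 K


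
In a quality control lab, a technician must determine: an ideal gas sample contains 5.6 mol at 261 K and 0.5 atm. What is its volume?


PV = nRT  (R = 0.08206 L·atm/(mol·K))
V = nRT/P = 5.6×0.08206×261/0.5
= 239.878 L

239.878 L


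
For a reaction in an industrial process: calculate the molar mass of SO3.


M(SO3) = 1×32.07 + 3×16.0
= 32.07 + 48.0
= 80.07 g/mol

80.07 g/mol


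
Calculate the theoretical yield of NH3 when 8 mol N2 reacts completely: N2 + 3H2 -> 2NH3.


Mole ratio NH3:N2 = 2:1
n(NH3) = 8 × 2/1 = 16.000 mol
mass = 16.000 × 17.03 = 272.48 g

272.48 g


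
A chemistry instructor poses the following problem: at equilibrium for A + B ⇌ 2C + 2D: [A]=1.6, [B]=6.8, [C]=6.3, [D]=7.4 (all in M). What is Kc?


Kc = [C]^2[D]^2/([A][B])
= (6.3^2 × 7.4^2)/(1.6^1 × 6.8^1)
= 2173.4244/10.88
= 199.8

199.8


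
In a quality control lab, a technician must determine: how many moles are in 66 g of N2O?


M(N2O) = 44.02 g/mol
n = mass/M = 66/44.02 = 1.4993 mol

1.4993 mol


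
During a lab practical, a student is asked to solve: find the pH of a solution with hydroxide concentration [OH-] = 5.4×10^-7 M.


pOH = -log10([OH-]) = -log10(5.4×10^-7)
= 7 - log10(5.4) = 6.27
pH = 14 - pOH = 14 - 6.27 = 7.73

7.73


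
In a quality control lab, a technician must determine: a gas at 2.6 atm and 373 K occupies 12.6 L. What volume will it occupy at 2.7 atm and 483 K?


P1V1/T1 = P2V2/T2
V2 = P1V1T2/(T1P2)
= 2.6×12.6×483/(373×2.7)
= 15.712 L

15.712 L


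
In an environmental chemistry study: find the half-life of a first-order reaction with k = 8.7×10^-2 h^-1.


t½ = ln2/k = 0.693147/(8.7×10^-2 h^-1)
= 7.967 h

7.967 h


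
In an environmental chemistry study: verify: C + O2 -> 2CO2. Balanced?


Equation: C + O2 -> 2CO2
Check atoms: C: 1≠2, O: 2≠4
Not balanced

No, not balanced


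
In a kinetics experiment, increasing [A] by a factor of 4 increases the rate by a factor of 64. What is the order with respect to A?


rate ∝ [A]^n
4^n = 64 → n = 3
Order in A: 3

3


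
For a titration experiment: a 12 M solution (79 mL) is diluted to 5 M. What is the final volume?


C1V1 = C2V2
12 × 79 = 5 × V2
V2 = 948/5 = 189.6 mL

189.6 mL


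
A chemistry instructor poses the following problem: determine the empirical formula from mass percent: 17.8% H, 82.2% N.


Assume 100 g sample. Moles of each element:
  H: 17.8/1.008 = 17.659 mol
  N: 82.2/14.01 = 5.867 mol
Divide by smallest (5.867):
  H: 17.659/5.867 = 3.01
  N: 5.867/5.867 = 1.0
Empirical formula: NH3

NH3


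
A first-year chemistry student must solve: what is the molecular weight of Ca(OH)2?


M(Ca(OH)2) = 1×40.08 + 2×16.0 + 2×1.008
= 40.08 + 32.0 + 2.02
= 74.1 g/mol

74.1 g/mol


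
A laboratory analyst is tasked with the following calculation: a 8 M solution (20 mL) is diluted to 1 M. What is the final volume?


C1V1 = C2V2
8 × 20 = 1 × V2
V2 = 160/1 = 160.0 mL

160.0 mL


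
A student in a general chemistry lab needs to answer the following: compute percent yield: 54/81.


% yield = actual/theoretical × 100
= 54/81 × 100
= 66.67%

66.67%


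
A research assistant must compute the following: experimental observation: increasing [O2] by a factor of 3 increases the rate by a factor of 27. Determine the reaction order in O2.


rate ∝ [O2]^n
3^n = 27 → n = 3
Order in O2: 3

3


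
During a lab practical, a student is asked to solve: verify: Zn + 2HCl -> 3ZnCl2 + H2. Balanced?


Equation: Zn + 2HCl -> 3ZnCl2 + H2
Check atoms: Cl: 2≠6, H: 2=2, Zn: 1≠3
Not balanced

No, not balanced


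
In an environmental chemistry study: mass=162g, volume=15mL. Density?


ρ = mass/volume
= 162/15
= 10.8 g/mL

10.8 g/mL


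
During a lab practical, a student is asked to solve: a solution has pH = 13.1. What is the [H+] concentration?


[H+] = 10^(-pH) = 10^(-13.1)
= 7.94×10^-14 M

7.94×10^-14 M


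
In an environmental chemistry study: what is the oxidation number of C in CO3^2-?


x + 3(-2) = -2, so x = +4
Oxidation number: +4

+4


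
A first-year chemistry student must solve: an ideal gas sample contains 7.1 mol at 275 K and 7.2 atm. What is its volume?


PV = nRT  (R = 0.08206 L·atm/(mol·K))
V = nRT/P = 7.1×0.08206×275/7.2
= 22.253 L

22.253 L


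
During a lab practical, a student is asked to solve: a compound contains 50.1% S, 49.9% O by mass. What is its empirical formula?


Assume 100 g sample. Moles of each element:
  S: 50.1/32.07 = 1.562 mol
  O: 49.9/16.0 = 3.119 mol
Divide by smallest (1.562):
  S: 1.562/1.562 = 1.0
  O: 3.119/1.562 = 2.0
Empirical formula: SO2

SO2


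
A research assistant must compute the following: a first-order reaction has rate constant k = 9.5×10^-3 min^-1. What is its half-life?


t½ = ln2/k = 0.693147/(9.5×10^-3 min^-1)
= 72.96 min

72.96 min


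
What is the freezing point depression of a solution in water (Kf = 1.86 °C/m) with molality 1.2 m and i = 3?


ΔTf = Kf × m × i
= 1.86 × 1.2 × 3
= 6.696 °C

6.696 °C


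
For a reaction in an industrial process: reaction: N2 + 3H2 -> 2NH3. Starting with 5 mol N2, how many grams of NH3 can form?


Mole ratio NH3:N2 = 2:1
n(NH3) = 5 × 2/1 = 10.000 mol
mass = 10.000 × 17.03 = 170.3 g

170.3 g


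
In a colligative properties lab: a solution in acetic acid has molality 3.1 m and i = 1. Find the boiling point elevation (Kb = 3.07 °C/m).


ΔTb = Kb × m × i
= 3.07 × 3.1 × 1
= 9.517 °C

9.517 °C


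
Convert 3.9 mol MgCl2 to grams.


M(MgCl2) = 95.21 g/mol
mass = n × M = 3.9 × 95.21 = 371.32 g

371.32 g


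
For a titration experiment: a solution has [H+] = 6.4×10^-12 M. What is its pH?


pH = -log10([H+]) = -log10(6.4×10^-12)
= 12 - log10(6.4)
= 12 - 0.81
= 11.19

11.19


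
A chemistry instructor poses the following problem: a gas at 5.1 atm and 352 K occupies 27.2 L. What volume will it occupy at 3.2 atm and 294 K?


P1V1/T1 = P2V2/T2
V2 = P1V1T2/(T1P2)
= 5.1×27.2×294/(352×3.2)
= 36.207 L

36.207 L


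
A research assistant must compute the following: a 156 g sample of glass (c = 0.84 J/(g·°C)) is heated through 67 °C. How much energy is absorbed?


q = mcΔT = 156 × 0.84 × 67
= 8779.68 J

8779.68 J


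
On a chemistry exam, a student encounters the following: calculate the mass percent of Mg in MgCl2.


M(MgCl2) = 1×24.31 + 2×35.45 = 95.21 g/mol
Mass of Mg = 1 × 24.31 = 24.31 g/mol
% Mg = 24.31/95.21 × 100 = 25.53%

25.53%


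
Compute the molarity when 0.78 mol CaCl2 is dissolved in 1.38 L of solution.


M = n/V = 0.78/1.38 = 0.565 mol/L

0.565 M


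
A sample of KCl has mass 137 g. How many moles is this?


M(KCl) = 74.55 g/mol
n = mass/M = 137/74.55 = 1.8377 mol

1.8377 mol


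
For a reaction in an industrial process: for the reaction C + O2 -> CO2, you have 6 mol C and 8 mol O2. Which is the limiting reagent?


Mole ratio available / coefficient:
  C: 6/1 = 6.000
  O2: 8/1 = 8.000
Smaller ratio is limiting.

C


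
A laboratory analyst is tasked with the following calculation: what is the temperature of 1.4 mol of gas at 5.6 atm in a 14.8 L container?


PV = nRT  (R = 0.08206 L·atm/(mol·K))
T = PV/(nR) = 5.6×14.8/(1.4×0.08206)
= 82.88/0.114884
= 721.42 K

721.42 K


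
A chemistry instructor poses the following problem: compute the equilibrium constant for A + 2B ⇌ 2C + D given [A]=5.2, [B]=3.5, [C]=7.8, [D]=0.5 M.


Kc = [C]^2[D]/([A][B]^2)
= (7.8^2 × 0.5^1)/(5.2^1 × 3.5^2)
= 30.42/63.7
= 0.4776

0.4776


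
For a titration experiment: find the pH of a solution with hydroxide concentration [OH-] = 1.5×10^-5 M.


pOH = -log10([OH-]) = -log10(1.5×10^-5)
= 5 - log10(1.5) = 4.82
pH = 14 - pOH = 14 - 4.82 = 9.18

9.18


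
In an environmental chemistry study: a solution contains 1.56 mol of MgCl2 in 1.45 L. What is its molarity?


M = n/V = 1.56/1.45 = 1.076 mol/L

1.076 M


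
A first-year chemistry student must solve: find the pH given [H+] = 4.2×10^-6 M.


pH = -log10([H+]) = -log10(4.2×10^-6)
= 6 - log10(4.2)
= 6 - 0.62
= 5.38

5.38


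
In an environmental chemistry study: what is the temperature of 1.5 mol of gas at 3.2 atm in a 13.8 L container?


PV = nRT  (R = 0.08206 L·atm/(mol·K))
T = PV/(nR) = 3.2×13.8/(1.5×0.08206)
= 44.16/0.123090
= 358.76 K

358.76 K


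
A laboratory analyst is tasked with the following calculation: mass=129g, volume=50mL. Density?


ρ = mass/volume
= 129/50
= 2.58 g/mL

2.58 g/mL


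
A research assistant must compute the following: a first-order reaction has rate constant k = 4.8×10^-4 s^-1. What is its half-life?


t½ = ln2/k = 0.693147/(4.8×10^-4 s^-1)
= 1444 s

1444 s


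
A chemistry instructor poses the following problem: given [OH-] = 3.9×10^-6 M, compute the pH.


pOH = -log10([OH-]) = -log10(3.9×10^-6)
= 6 - log10(3.9) = 5.41
pH = 14 - pOH = 14 - 5.41 = 8.59

8.59


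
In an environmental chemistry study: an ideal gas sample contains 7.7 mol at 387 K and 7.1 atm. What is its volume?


PV = nRT  (R = 0.08206 L·atm/(mol·K))
V = nRT/P = 7.7×0.08206×387/7.1
= 34.441 L

34.441 L


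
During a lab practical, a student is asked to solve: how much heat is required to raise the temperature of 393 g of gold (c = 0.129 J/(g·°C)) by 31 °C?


q = mcΔT = 393 × 0.129 × 31
= 1571.61 J

1571.61 J


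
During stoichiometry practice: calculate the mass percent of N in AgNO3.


M(AgNO3) = 1×107.87 + 1×14.01 + 3×16.0 = 169.88 g/mol
Mass of N = 1 × 14.01 = 14.01 g/mol
% N = 14.01/169.88 × 100 = 8.25%

8.25%


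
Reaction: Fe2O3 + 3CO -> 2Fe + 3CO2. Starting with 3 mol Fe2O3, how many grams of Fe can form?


Mole ratio Fe:Fe2O3 = 2:1
n(Fe) = 3 × 2/1 = 6.000 mol
mass = 6.000 × 55.85 = 335.1 g

335.1 g


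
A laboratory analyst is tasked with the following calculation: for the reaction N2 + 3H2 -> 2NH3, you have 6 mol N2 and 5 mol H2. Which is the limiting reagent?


Mole ratio available / coefficient:
  N2: 6/1 = 6.000
  H2: 5/3 = 1.667
Smaller ratio is limiting.

H2


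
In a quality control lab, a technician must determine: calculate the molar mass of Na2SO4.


M(Na2SO4) = 2×22.99 + 1×32.07 + 4×16.0
= 45.98 + 32.07 + 64.0
= 142.05 g/mol

142.05 g/mol


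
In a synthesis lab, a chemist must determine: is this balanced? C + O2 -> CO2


Equation: C + O2 -> CO2
Check atoms: C: 1=1, O: 2=2
Balanced

Yes, balanced


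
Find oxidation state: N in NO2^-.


x + 2(-2) = -1, so x = +3
Oxidation number: +3

+3


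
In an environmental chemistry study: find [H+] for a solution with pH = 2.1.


[H+] = 10^(-pH) = 10^(-2.1)
= 7.94×10^-3 M

7.94×10^-3 M


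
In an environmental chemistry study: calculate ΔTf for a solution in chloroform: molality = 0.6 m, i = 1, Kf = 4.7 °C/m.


ΔTf = Kf × m × i
= 4.7 × 0.6 × 1
= 2.82 °C

2.82 °C


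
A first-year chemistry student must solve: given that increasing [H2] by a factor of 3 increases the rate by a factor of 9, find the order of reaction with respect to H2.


rate ∝ [H2]^n
3^n = 9 → n = 2
Order in H2: 2

2


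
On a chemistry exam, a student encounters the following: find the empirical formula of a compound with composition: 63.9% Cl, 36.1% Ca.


Assume 100 g sample. Moles of each element:
  Cl: 63.9/35.45 = 1.803 mol
  Ca: 36.1/40.08 = 0.901 mol
Divide by smallest (0.901):
  Cl: 1.803/0.901 = 2.0
  Ca: 0.901/0.901 = 1.0
Empirical formula: CaCl2

CaCl2


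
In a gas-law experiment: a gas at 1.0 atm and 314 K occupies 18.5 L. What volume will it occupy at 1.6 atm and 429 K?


P1V1/T1 = P2V2/T2
V2 = P1V1T2/(T1P2)
= 1.0×18.5×429/(314×1.6)
= 15.797 L

15.797 L


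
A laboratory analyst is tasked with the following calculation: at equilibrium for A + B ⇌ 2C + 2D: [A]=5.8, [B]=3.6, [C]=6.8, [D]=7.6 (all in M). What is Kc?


Kc = [C]^2[D]^2/([A][B])
= (6.8^2 × 7.6^2)/(5.8^1 × 3.6^1)
= 2670.8224/20.88
= 127.9

127.9


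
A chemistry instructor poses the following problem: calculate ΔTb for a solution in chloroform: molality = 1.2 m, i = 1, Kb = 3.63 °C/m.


ΔTb = Kb × m × i
= 3.63 × 1.2 × 1
= 4.356 °C

4.356 °C


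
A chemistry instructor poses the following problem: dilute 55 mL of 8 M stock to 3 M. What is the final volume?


C1V1 = C2V2
8 × 55 = 3 × V2
V2 = 440/3 = 146.67 mL

146.67 mL


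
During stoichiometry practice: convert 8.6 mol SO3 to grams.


M(SO3) = 80.07 g/mol
mass = n × M = 8.6 × 80.07 = 688.60 g

688.60 g


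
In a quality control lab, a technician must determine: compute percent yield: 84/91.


% yield = actual/theoretical × 100
= 84/91 × 100
= 92.31%

92.31%


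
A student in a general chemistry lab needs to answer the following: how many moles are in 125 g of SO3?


M(SO3) = 80.07 g/mol
n = mass/M = 125/80.07 = 1.5611 mol

1.5611 mol


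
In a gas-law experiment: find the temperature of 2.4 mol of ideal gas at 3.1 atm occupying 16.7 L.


PV = nRT  (R = 0.08206 L·atm/(mol·K))
T = PV/(nR) = 3.1×16.7/(2.4×0.08206)
= 51.77/0.196944
= 262.87 K

262.87 K


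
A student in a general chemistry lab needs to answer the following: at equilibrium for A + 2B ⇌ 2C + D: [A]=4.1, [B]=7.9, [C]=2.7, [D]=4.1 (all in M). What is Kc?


Kc = [C]^2[D]/([A][B]^2)
= (2.7^2 × 4.1^1)/(4.1^1 × 7.9^2)
= 29.889/255.881
= 0.1168

0.1168


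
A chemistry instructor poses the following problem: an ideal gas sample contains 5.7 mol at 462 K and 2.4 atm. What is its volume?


PV = nRT  (R = 0.08206 L·atm/(mol·K))
V = nRT/P = 5.7×0.08206×462/2.4
= 90.04 L

90.04 L


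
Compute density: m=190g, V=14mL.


ρ = mass/volume
= 190/14
= 13.571 g/mL

13.571 g/mL


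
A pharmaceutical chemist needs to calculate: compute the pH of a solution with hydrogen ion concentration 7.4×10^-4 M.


pH = -log10([H+]) = -log10(7.4×10^-4)
= 4 - log10(7.4)
= 4 - 0.87
= 3.13

3.13


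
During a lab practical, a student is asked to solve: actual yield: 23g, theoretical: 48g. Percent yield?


% yield = actual/theoretical × 100
= 23/48 × 100
= 47.92%

47.92%


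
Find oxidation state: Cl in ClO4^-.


x + 4(-2) = -1, so x = +7
Oxidation number: +7

+7


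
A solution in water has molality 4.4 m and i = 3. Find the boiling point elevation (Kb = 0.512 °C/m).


ΔTb = Kb × m × i
= 0.512 × 4.4 × 3
= 6.7584 °C

6.7584 °C


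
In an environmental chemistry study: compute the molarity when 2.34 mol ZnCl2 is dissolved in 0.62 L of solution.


M = n/V = 2.34/0.62 = 3.774 mol/L

3.774 M


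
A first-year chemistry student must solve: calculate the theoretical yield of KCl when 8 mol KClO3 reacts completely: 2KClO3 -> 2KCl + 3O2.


Mole ratio KCl:KClO3 = 2:2
n(KCl) = 8 × 2/2 = 8.000 mol
mass = 8.000 × 74.55 = 596.4 g

596.4 g


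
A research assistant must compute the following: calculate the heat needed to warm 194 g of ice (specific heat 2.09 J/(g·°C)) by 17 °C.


q = mcΔT = 194 × 2.09 × 17
= 6892.82 J

6892.82 J


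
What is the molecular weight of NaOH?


M(NaOH) = 1×22.99 + 1×16.0 + 1×1.008
= 22.99 + 16.0 + 1.01
= 40.0 g/mol

40.0 g/mol


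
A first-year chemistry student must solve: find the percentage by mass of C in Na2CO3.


M(Na2CO3) = 2×22.99 + 1×12.01 + 3×16.0 = 105.99 g/mol
Mass of C = 1 × 12.01 = 12.01 g/mol
% C = 12.01/105.99 × 100 = 11.33%

11.33%


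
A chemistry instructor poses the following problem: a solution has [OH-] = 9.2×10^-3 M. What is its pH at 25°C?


pOH = -log10([OH-]) = -log10(9.2×10^-3)
= 3 - log10(9.2) = 2.04
pH = 14 - pOH = 14 - 2.04 = 11.96

11.96


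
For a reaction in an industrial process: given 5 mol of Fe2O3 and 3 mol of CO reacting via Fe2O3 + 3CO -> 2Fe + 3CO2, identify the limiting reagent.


Mole ratio available / coefficient:
  Fe2O3: 5/1 = 5.000
  CO: 3/3 = 1.000
Smaller ratio is limiting.

CO


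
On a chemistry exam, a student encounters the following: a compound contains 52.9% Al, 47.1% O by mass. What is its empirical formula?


Assume 100 g sample. Moles of each element:
  Al: 52.9/26.98 = 1.961 mol
  O: 47.1/16.0 = 2.944 mol
Divide by smallest (1.961):
  Al: 1.961/1.961 = 1.0
  O: 2.944/1.961 = 1.5
Multiply all ratios by 2 to obtain whole numbers.
Empirical formula: Al2O3

Al2O3


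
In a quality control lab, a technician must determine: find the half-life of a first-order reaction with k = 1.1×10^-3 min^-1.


t½ = ln2/k = 0.693147/(1.1×10^-3 min^-1)
= 630.1 min

630.1 min


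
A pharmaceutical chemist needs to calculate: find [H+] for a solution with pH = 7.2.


[H+] = 10^(-pH) = 10^(-7.2)
= 6.31×10^-8 M

6.31×10^-8 M


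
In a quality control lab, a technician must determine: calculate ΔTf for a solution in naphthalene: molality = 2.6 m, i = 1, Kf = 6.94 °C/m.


ΔTf = Kf × m × i
= 6.94 × 2.6 × 1
= 18.044 °C

18.044 °C


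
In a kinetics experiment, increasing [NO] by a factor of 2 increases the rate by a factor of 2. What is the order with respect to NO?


rate ∝ [NO]^n
2^n = 2 → n = 1
Order in NO: 1

1


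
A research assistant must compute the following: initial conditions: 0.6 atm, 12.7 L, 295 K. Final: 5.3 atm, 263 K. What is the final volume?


P1V1/T1 = P2V2/T2
V2 = P1V1T2/(T1P2)
= 0.6×12.7×263/(295×5.3)
= 1.282 L

1.282 L


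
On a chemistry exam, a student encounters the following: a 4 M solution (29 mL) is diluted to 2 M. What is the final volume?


C1V1 = C2V2
4 × 29 = 2 × V2
V2 = 116/2 = 58.0 mL

58.0 mL


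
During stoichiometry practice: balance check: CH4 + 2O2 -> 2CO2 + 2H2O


Equation: CH4 + 2O2 -> 2CO2 + 2H2O
Check atoms: C: 1≠2, H: 4=4, O: 4≠6
Not balanced

No, not balanced


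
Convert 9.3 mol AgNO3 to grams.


M(AgNO3) = 169.88 g/mol
mass = n × M = 9.3 × 169.88 = 1579.88 g

1579.88 g


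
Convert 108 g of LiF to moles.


M(LiF) = 25.94 g/mol
n = mass/M = 108/25.94 = 4.1635 mol

4.1635 mol


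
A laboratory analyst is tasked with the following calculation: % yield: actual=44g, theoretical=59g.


% yield = actual/theoretical × 100
= 44/59 × 100
= 74.58%

74.58%


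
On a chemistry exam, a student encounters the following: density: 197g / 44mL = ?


ρ = mass/volume
= 197/44
= 4.477 g/mL

4.477 g/mL


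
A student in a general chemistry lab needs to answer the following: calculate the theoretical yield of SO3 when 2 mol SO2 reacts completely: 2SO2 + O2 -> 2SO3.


Mole ratio SO3:SO2 = 2:2
n(SO3) = 2 × 2/2 = 2.000 mol
mass = 2.000 × 80.07 = 160.14 g

160.14 g


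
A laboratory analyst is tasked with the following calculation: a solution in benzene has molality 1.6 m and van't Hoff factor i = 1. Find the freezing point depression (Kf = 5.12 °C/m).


ΔTf = Kf × m × i
= 5.12 × 1.6 × 1
= 8.192 °C

8.192 °C


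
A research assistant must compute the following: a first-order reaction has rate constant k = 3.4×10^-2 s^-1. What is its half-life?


t½ = ln2/k = 0.693147/(3.4×10^-2 s^-1)
= 20.39 s

20.39 s


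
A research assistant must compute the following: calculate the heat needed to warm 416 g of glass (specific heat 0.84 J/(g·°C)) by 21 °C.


q = mcΔT = 416 × 0.84 × 21
= 7338.24 J

7338.24 J


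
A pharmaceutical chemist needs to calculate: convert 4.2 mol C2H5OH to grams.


M(C2H5OH) = 46.07 g/mol
mass = n × M = 4.2 × 46.07 = 193.49 g

193.49 g


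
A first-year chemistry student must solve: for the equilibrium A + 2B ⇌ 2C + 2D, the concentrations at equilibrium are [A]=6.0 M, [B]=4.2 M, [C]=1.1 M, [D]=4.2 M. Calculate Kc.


Kc = [C]^2[D]^2/([A][B]^2)
= (1.1^2 × 4.2^2)/(6.0^1 × 4.2^2)
= 21.3444/105.84
= 0.2017

0.2017


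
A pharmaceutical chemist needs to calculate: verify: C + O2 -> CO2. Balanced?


Equation: C + O2 -> CO2
Check atoms: C: 1=1, O: 2=2
Balanced

Yes, balanced


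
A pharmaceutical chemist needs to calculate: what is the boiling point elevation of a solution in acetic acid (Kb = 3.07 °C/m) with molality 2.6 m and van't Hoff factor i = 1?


ΔTb = Kb × m × i
= 3.07 × 2.6 × 1
= 7.982 °C

7.982 °C


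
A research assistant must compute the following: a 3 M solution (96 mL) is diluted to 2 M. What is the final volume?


C1V1 = C2V2
3 × 96 = 2 × V2
V2 = 288/2 = 144.0 mL

144.0 mL


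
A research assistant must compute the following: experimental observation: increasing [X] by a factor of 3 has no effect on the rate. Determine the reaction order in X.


rate ∝ [X]^n
rate ∝ [X]^0
Order in X: 0

0


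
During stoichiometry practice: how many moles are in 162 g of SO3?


M(SO3) = 80.07 g/mol
n = mass/M = 162/80.07 = 2.0232 mol

2.0232 mol


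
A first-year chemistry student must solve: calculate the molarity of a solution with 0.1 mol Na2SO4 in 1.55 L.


M = n/V = 0.1/1.55 = 0.065 mol/L

0.065 M


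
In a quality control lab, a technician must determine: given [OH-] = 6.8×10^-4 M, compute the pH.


pOH = -log10([OH-]) = -log10(6.8×10^-4)
= 4 - log10(6.8) = 3.17
pH = 14 - pOH = 14 - 3.17 = 10.83

10.83


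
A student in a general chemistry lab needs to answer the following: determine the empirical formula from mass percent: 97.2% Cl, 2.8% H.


Assume 100 g sample. Moles of each element:
  Cl: 97.2/35.45 = 2.742 mol
  H: 2.8/1.008 = 2.778 mol
Divide by smallest (2.742):
  Cl: 2.742/2.742 = 1.0
  H: 2.778/2.742 = 1.01
Empirical formula: HCl

HCl


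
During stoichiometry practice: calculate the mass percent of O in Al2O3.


M(Al2O3) = 2×26.98 + 3×16.0 = 101.96 g/mol
Mass of O = 3 × 16.0 = 48.00 g/mol
% O = 48.00/101.96 × 100 = 47.08%

47.08%


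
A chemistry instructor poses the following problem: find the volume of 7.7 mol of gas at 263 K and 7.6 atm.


PV = nRT  (R = 0.08206 L·atm/(mol·K))
V = nRT/P = 7.7×0.08206×263/7.6
= 21.866 L

21.866 L


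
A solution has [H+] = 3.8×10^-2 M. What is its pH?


pH = -log10([H+]) = -log10(3.8×10^-2)
= 2 - log10(3.8)
= 2 - 0.58
= 1.42

1.42


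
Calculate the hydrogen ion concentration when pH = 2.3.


[H+] = 10^(-pH) = 10^(-2.3)
= 5.01×10^-3 M

5.01×10^-3 M


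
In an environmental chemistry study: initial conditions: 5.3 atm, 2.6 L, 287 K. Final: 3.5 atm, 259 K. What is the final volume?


P1V1/T1 = P2V2/T2
V2 = P1V1T2/(T1P2)
= 5.3×2.6×259/(287×3.5)
= 3.553 L

3.553 L


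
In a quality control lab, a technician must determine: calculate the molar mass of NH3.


M(NH3) = 1×14.01 + 3×1.008
= 14.01 + 3.02
= 17.03 g/mol

17.03 g/mol


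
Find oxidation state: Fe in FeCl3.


x + 3(-1) = 0, so x = +3
Oxidation number: +3

+3


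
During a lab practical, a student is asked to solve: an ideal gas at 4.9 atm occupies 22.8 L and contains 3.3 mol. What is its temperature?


PV = nRT  (R = 0.08206 L·atm/(mol·K))
T = PV/(nR) = 4.9×22.8/(3.3×0.08206)
= 111.72/0.270798
= 412.56 K

412.56 K


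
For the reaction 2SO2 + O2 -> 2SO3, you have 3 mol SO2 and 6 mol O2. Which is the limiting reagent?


Mole ratio available / coefficient:
  SO2: 3/2 = 1.500
  O2: 6/1 = 6.000
Smaller ratio is limiting.

SO2


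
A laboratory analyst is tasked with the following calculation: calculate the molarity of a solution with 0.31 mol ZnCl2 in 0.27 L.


M = n/V = 0.31/0.27 = 1.148 mol/L

1.148 M


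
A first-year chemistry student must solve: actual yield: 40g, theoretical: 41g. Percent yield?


% yield = actual/theoretical × 100
= 40/41 × 100
= 97.56%

97.56%


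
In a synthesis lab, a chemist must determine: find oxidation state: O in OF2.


F is always -1; 2(-1) + x = 0, so O = +2
Oxidation number: +2

+2


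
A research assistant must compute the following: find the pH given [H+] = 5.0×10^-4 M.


pH = -log10([H+]) = -log10(5.0×10^-4)
= 4 - log10(5.0)
= 4 - 0.7
= 3.3

3.3


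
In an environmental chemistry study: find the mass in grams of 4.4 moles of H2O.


M(H2O) = 18.02 g/mol
mass = n × M = 4.4 × 18.02 = 79.29 g

79.29 g


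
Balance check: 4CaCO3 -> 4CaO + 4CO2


Equation: 4CaCO3 -> 4CaO + 4CO2
Check atoms: C: 4=4, Ca: 4=4, O: 12=12
Balanced

Yes, balanced


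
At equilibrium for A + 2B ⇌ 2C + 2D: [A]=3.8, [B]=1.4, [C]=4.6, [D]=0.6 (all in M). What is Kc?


Kc = [C]^2[D]^2/([A][B]^2)
= (4.6^2 × 0.6^2)/(3.8^1 × 1.4^2)
= 7.6176/7.448
= 1.023

1.023


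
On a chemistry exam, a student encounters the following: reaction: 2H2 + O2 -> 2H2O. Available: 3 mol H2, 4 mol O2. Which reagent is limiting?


Mole ratio available / coefficient:
  H2: 3/2 = 1.500
  O2: 4/1 = 4.000
Smaller ratio is limiting.

H2


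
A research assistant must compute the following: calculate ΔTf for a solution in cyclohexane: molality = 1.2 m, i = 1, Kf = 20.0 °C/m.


ΔTf = Kf × m × i
= 20.0 × 1.2 × 1
= 24.0 °C

24.0 °C


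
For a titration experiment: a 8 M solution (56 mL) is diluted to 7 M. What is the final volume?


C1V1 = C2V2
8 × 56 = 7 × V2
V2 = 448/7 = 64.0 mL

64.0 mL


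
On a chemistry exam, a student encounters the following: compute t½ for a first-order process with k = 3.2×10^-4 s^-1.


t½ = ln2/k = 0.693147/(3.2×10^-4 s^-1)
= 2166 s

2166 s


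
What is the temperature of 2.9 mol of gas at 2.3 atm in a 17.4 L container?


PV = nRT  (R = 0.08206 L·atm/(mol·K))
T = PV/(nR) = 2.3×17.4/(2.9×0.08206)
= 40.02/0.237974
= 168.17 K

168.17 K


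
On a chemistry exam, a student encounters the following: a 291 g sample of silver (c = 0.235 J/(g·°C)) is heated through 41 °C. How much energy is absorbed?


q = mcΔT = 291 × 0.235 × 41
= 2803.79 J

2803.79 J


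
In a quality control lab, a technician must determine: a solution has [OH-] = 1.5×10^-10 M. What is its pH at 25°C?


pOH = -log10([OH-]) = -log10(1.5×10^-10)
= 10 - log10(1.5) = 9.82
pH = 14 - pOH = 14 - 9.82 = 4.18

4.18


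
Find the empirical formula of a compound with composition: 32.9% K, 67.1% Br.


Assume 100 g sample. Moles of each element:
  K: 32.9/39.1 = 0.841 mol
  Br: 67.1/79.9 = 0.84 mol
Divide by smallest (0.84):
  K: 0.841/0.84 = 1.0
  Br: 0.84/0.84 = 1.0
Empirical formula: KBr

KBr


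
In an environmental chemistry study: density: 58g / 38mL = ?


ρ = mass/volume
= 58/38
= 1.526 g/mL

1.526 g/mL


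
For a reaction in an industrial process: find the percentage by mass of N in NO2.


M(NO2) = 1×14.01 + 2×16.0 = 46.01 g/mol
Mass of N = 1 × 14.01 = 14.01 g/mol
% N = 14.01/46.01 × 100 = 30.45%

30.45%


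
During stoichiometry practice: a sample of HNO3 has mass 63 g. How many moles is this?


M(HNO3) = 63.02 g/mol
n = mass/M = 63/63.02 = 0.9997 mol

0.9997 mol


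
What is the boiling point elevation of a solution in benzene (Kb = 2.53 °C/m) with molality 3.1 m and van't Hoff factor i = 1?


ΔTb = Kb × m × i
= 2.53 × 3.1 × 1
= 7.843 °C

7.843 °C


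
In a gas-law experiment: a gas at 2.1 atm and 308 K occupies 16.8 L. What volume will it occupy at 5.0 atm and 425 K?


P1V1/T1 = P2V2/T2
V2 = P1V1T2/(T1P2)
= 2.1×16.8×425/(308×5.0)
= 9.736 L

9.736 L


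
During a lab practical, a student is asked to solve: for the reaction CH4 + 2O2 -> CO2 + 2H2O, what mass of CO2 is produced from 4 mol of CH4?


Mole ratio CO2:CH4 = 1:1
n(CO2) = 4 × 1/1 = 4.000 mol
mass = 4.000 × 44.01 = 176.04 g

176.04 g


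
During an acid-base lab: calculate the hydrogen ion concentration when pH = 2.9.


[H+] = 10^(-pH) = 10^(-2.9)
= 1.26×10^-3 M

1.26×10^-3 M


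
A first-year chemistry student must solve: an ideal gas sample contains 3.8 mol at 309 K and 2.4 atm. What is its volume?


PV = nRT  (R = 0.08206 L·atm/(mol·K))
V = nRT/P = 3.8×0.08206×309/2.4
= 40.148 L

40.148 L


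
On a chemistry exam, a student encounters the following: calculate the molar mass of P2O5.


M(P2O5) = 2×30.97 + 5×16.0
= 61.94 + 80.0
= 141.94 g/mol

141.94 g/mol


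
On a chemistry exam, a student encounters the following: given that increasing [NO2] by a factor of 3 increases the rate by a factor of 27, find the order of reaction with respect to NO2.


rate ∝ [NO2]^n
3^n = 27 → n = 3
Order in NO2: 3

3


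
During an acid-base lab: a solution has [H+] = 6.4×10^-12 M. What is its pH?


pH = -log10([H+]) = -log10(6.4×10^-12)
= 12 - log10(6.4)
= 12 - 0.81
= 11.19

11.19


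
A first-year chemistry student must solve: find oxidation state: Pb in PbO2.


x + 2(-2) = 0, so x = +4
Oxidation number: +4

+4


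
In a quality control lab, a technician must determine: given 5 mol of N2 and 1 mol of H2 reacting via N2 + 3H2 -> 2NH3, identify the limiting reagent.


Mole ratio available / coefficient:
  N2: 5/1 = 5.000
  H2: 1/3 = 0.333
Smaller ratio is limiting.

H2


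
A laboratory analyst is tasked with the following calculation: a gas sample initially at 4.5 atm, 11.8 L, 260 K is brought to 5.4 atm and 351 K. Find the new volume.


P1V1/T1 = P2V2/T2
V2 = P1V1T2/(T1P2)
= 4.5×11.8×351/(260×5.4)
= 13.275 L

13.275 L


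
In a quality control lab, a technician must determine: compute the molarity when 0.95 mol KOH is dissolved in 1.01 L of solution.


M = n/V = 0.95/1.01 = 0.941 mol/L

0.941 M


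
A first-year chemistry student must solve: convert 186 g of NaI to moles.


M(NaI) = 149.89 g/mol
n = mass/M = 186/149.89 = 1.2409 mol

1.2409 mol


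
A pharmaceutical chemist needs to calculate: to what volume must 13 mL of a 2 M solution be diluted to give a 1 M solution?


C1V1 = C2V2
2 × 13 = 1 × V2
V2 = 26/1 = 26.0 mL

26.0 mL


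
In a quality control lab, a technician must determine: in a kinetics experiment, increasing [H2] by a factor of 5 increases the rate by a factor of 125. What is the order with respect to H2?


rate ∝ [H2]^n
5^n = 125 → n = 3
Order in H2: 3

3


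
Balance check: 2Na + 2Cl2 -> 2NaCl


Equation: 2Na + 2Cl2 -> 2NaCl
Check atoms: Cl: 4≠2, Na: 2=2
Not balanced

No, not balanced


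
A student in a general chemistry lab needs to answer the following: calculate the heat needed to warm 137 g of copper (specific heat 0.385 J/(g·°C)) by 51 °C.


q = mcΔT = 137 × 0.385 × 51
= 2690.00 J

2690.00 J


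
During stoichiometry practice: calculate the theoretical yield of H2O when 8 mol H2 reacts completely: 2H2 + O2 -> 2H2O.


Mole ratio H2O:H2 = 2:2
n(H2O) = 8 × 2/2 = 8.000 mol
mass = 8.000 × 18.02 = 144.16 g

144.16 g


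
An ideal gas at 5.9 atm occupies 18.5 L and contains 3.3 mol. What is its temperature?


PV = nRT  (R = 0.08206 L·atm/(mol·K))
T = PV/(nR) = 5.9×18.5/(3.3×0.08206)
= 109.15/0.270798
= 403.07 K

403.07 K


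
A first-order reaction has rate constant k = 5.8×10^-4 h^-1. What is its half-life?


t½ = ln2/k = 0.693147/(5.8×10^-4 h^-1)
= 1195 h

1195 h


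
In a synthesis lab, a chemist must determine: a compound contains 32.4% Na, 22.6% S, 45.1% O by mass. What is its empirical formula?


Assume 100 g sample. Moles of each element:
  Na: 32.4/22.99 = 1.409 mol
  S: 22.6/32.07 = 0.705 mol
  O: 45.1/16.0 = 2.819 mol
Divide by smallest (0.705):
  Na: 1.409/0.705 = 2.0
  S: 0.705/0.705 = 1.0
  O: 2.819/0.705 = 4.0
Empirical formula: Na2SO4

Na2SO4


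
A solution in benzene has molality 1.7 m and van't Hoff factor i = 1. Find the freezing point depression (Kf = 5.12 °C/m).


ΔTf = Kf × m × i
= 5.12 × 1.7 × 1
= 8.704 °C

8.704 °C


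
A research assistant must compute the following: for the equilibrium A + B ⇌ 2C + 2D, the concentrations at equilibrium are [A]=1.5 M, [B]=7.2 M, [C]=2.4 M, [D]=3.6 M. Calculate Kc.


Kc = [C]^2[D]^2/([A][B])
= (2.4^2 × 3.6^2)/(1.5^1 × 7.2^1)
= 74.6496/10.8
= 6.912

6.912


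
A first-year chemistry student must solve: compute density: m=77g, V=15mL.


ρ = mass/volume
= 77/15
= 5.133 g/mL

5.133 g/mL


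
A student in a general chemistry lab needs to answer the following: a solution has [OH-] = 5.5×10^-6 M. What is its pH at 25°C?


pOH = -log10([OH-]) = -log10(5.5×10^-6)
= 6 - log10(5.5) = 5.26
pH = 14 - pOH = 14 - 5.26 = 8.74

8.74


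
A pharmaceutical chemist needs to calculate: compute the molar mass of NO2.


M(NO2) = 1×14.01 + 2×16.0
= 14.01 + 32.0
= 46.01 g/mol

46.01 g/mol


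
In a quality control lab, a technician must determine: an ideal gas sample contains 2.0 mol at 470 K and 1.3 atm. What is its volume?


PV = nRT  (R = 0.08206 L·atm/(mol·K))
V = nRT/P = 2.0×0.08206×470/1.3
= 59.336 L

59.336 L


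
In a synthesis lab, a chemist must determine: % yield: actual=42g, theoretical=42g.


% yield = actual/theoretical × 100
= 42/42 × 100
= 100.0%

100.0%


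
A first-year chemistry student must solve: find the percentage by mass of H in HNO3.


M(HNO3) = 1×1.008 + 1×14.01 + 3×16.0 = 63.018 g/mol
Mass of H = 1 × 1.008 = 1.008 g/mol
% H = 1.008/63.018 × 100 = 1.60%

1.60%


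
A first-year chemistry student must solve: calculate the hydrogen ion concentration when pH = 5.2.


[H+] = 10^(-pH) = 10^(-5.2)
= 6.31×10^-6 M

6.31×10^-6 M


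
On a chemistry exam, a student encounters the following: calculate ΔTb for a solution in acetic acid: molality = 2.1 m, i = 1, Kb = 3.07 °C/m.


ΔTb = Kb × m × i
= 3.07 × 2.1 × 1
= 6.447 °C

6.447 °C
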